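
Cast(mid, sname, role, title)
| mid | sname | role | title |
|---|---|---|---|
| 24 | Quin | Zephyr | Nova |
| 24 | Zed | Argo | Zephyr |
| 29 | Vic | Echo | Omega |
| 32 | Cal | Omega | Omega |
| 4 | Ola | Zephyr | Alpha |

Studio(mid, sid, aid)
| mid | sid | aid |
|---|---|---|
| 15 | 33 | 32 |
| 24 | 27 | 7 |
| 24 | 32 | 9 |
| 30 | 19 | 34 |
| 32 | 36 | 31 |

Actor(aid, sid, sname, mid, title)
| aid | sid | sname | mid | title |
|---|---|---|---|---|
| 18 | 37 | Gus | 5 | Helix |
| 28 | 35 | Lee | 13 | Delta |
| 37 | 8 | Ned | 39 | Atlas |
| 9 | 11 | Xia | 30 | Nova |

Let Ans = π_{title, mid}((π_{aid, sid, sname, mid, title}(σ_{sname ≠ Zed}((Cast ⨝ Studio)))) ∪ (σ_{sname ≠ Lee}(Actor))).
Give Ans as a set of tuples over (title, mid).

{(Atlas, 39), (Helix, 5), (Nova, 24), (Nova, 30), (Omega, 32)}

Natural join on mid: {(24, Quin, Zephyr, Nova, 27, 7), (24, Quin, Zephyr, Nova, 32, 9), (24, Zed, Argo, Zephyr, 27, 7), (24, Zed, Argo, Zephyr, 32, 9), (32, Cal, Omega, Omega, 36, 31)}
Apply σ_{sname ≠ Zed}; surviving tuples: {(24, Quin, Zephyr, Nova, 27, 7), (24, Quin, Zephyr, Nova, 32, 9), (32, Cal, Omega, Omega, 36, 31)}
π[aid, sid, sname, mid, title]: project onto (aid, sid, sname, mid, title) → {(31, 36, Cal, 32, Omega), (7, 27, Quin, 24, Nova), (9, 32, Quin, 24, Nova)}
Apply σ_{sname ≠ Lee}; surviving tuples: {(18, 37, Gus, 5, Helix), (37, 8, Ned, 39, Atlas), (9, 11, Xia, 30, Nova)}
Union: {(31, 36, Cal, 32, Omega), (7, 27, Quin, 24, Nova), (9, 32, Quin, 24, Nova)} with {(18, 37, Gus, 5, Helix), (37, 8, Ned, 39, Atlas), (9, 11, Xia, 30, Nova)} → {(18, 37, Gus, 5, Helix), (31, 36, Cal, 32, Omega), (37, 8, Ned, 39, Atlas), (7, 27, Quin, 24, Nova), (9, 11, Xia, 30, Nova), (9, 32, Quin, 24, Nova)}
π[title, mid]: project onto (title, mid) (1 duplicate(s) eliminated) → {(Atlas, 39), (Helix, 5), (Nova, 24), (Nova, 30), (Omega, 32)}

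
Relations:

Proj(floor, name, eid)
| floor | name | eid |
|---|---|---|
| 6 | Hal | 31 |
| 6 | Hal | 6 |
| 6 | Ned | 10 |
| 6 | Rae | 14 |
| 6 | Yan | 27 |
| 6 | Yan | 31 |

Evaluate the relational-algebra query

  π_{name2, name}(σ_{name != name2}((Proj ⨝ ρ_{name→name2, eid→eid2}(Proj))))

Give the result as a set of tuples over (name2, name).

{(Hal, Ned), (Hal, Rae), (Hal, Yan), (Ned, Hal), (Ned, Rae), (Ned, Yan), (Rae, Hal), (Rae, Ned), (Rae, Yan), (Yan, Hal), (Yan, Ned), (Yan, Rae)}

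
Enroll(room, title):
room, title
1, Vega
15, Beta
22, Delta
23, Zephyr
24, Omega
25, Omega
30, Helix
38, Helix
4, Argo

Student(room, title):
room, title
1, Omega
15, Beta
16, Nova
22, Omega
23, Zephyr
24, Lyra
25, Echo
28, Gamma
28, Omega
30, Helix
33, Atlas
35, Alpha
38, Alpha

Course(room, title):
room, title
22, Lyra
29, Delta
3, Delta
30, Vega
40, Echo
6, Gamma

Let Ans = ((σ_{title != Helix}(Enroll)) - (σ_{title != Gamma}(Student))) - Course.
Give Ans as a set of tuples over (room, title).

σ[title != Helix]: keep tuples satisfying title != Helix → {(1, Vega), (15, Beta), (22, Delta), (23, Zephyr), (24, Omega), (25, Omega), (4, Argo)}
σ[title != Gamma]: keep tuples satisfying title != Gamma → {(1, Omega), (15, Beta), (16, Nova), (22, Omega), (23, Zephyr), (24, Lyra), (25, Echo), (28, Omega), (30, Helix), (33, Atlas), (35, Alpha), (38, Alpha)}
Taking the difference: {(1, Vega), (22, Delta), (24, Omega), (25, Omega), (4, Argo)}
Taking the difference: {(1, Vega), (22, Delta), (24, Omega), (25, Omega), (4, Argo)}

{(1, Vega), (22, Delta), (24, Omega), (25, Omega), (4, Argo)}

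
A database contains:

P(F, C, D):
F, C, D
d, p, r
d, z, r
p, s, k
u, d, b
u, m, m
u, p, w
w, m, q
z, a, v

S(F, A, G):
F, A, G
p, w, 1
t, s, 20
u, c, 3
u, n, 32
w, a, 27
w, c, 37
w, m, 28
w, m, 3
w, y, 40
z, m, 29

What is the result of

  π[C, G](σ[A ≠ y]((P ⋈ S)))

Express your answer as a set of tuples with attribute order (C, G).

{(a, 29), (d, 3), (d, 32), (m, 27), (m, 28), (m, 3), (m, 32), (m, 37), (p, 3), (p, 32), (s, 1)}

Natural join on F: {(p, s, k, w, 1), (u, d, b, c, 3), (u, d, b, n, 32), (u, m, m, c, 3), (u, m, m, n, 32), (u, p, w, c, 3), (u, p, w, n, 32), (w, m, q, a, 27), (w, m, q, c, 37), (w, m, q, m, 28), (w, m, q, m, 3), (w, m, q, y, 40), (z, a, v, m, 29)}
Apply σ_{A ≠ y}; surviving tuples: {(p, s, k, w, 1), (u, d, b, c, 3), (u, d, b, n, 32), (u, m, m, c, 3), (u, m, m, n, 32), (u, p, w, c, 3), (u, p, w, n, 32), (w, m, q, a, 27), (w, m, q, c, 37), (w, m, q, m, 28), (w, m, q, m, 3), (z, a, v, m, 29)}
π_{C, G} gives {(a, 29), (d, 3), (d, 32), (m, 27), (m, 28), (m, 3), (m, 32), (m, 37), (p, 3), (p, 32), (s, 1)} (1 duplicate(s) eliminated).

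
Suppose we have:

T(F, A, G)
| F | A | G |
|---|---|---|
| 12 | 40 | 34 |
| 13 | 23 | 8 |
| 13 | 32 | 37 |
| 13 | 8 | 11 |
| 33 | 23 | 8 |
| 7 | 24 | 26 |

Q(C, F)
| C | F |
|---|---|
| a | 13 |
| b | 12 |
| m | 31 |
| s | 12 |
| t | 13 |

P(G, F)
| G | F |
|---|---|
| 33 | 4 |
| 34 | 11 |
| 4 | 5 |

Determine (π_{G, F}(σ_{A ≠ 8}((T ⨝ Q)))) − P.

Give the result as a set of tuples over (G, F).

{(34, 12), (37, 13), (8, 13)}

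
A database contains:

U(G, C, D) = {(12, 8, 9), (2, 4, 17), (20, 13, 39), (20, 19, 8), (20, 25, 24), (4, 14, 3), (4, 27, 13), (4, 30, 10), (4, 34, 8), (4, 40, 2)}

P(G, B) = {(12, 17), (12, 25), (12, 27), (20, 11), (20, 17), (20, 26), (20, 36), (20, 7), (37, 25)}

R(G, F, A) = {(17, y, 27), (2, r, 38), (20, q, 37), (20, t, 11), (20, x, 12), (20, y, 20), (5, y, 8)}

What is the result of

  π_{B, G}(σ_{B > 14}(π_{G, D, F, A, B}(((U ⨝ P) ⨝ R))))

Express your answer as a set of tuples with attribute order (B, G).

{(17, 20), (26, 20), (36, 20)}

U ⋈ P (natural join on G): {(12, 8, 9, 17), (12, 8, 9, 25), (12, 8, 9, 27), (20, 13, 39, 11), (20, 13, 39, 17), (20, 13, 39, 26), (20, 13, 39, 36), (20, 13, 39, 7), (20, 19, 8, 11), (20, 19, 8, 17), (20, 19, 8, 26), (20, 19, 8, 36), (20, 19, 8, 7), (20, 25, 24, 11), (20, 25, 24, 17), (20, 25, 24, 26), (20, 25, 24, 36), (20, 25, 24, 7)}
(U ⨝ P) ⋈ R (natural join on G): {(20, 13, 39, 11, q, 37), (20, 13, 39, 11, t, 11), (20, 13, 39, 11, x, 12), (20, 13, 39, 11, y, 20), (20, 13, 39, 17, q, 37), (20, 13, 39, 17, t, 11), (20, 13, 39, 17, x, 12), (20, 13, 39, 17, y, 20), (20, 13, 39, 26, q, 37), (20, 13, 39, 26, t, 11), (20, 13, 39, 26, x, 12), (20, 13, 39, 26, y, 20), (20, 13, 39, 36, q, 37), (20, 13, 39, 36, t, 11), (20, 13, 39, 36, x, 12), (20, 13, 39, 36, y, 20), (20, 13, 39, 7, q, 37), (20, 13, 39, 7, t, 11), (20, 13, 39, 7, x, 12), (20, 13, 39, 7, y, 20), (20, 19, 8, 11, q, 37), (20, 19, 8, 11, t, 11), (20, 19, 8, 11, x, 12), (20, 19, 8, 11, y, 20), (20, 19, 8, 17, q, 37), (20, 19, 8, 17, t, 11), (20, 19, 8, 17, x, 12), (20, 19, 8, 17, y, 20), (20, 19, 8, 26, q, 37), (20, 19, 8, 26, t, 11), (20, 19, 8, 26, x, 12), (20, 19, 8, 26, y, 20), (20, 19, 8, 36, q, 37), (20, 19, 8, 36, t, 11), (20, 19, 8, 36, x, 12), (20, 19, 8, 36, y, 20), (20, 19, 8, 7, q, 37), (20, 19, 8, 7, t, 11), (20, 19, 8, 7, x, 12), (20, 19, 8, 7, y, 20), (20, 25, 24, 11, q, 37), (20, 25, 24, 11, t, 11), (20, 25, 24, 11, x, 12), (20, 25, 24, 11, y, 20), (20, 25, 24, 17, q, 37), (20, 25, 24, 17, t, 11), (20, 25, 24, 17, x, 12), (20, 25, 24, 17, y, 20), (20, 25, 24, 26, q, 37), (20, 25, 24, 26, t, 11), (20, 25, 24, 26, x, 12), (20, 25, 24, 26, y, 20), (20, 25, 24, 36, q, 37), (20, 25, 24, 36, t, 11), (20, 25, 24, 36, x, 12), (20, 25, 24, 36, y, 20), (20, 25, 24, 7, q, 37), (20, 25, 24, 7, t, 11), (20, 25, 24, 7, x, 12), (20, 25, 24, 7, y, 20)}
π_{G, D, F, A, B} gives {(20, 24, q, 37, 11), (20, 24, q, 37, 17), (20, 24, q, 37, 26), (20, 24, q, 37, 36), (20, 24, q, 37, 7), (20, 24, t, 11, 11), (20, 24, t, 11, 17), (20, 24, t, 11, 26), (20, 24, t, 11, 36), (20, 24, t, 11, 7), (20, 24, x, 12, 11), (20, 24, x, 12, 17), (20, 24, x, 12, 26), (20, 24, x, 12, 36), (20, 24, x, 12, 7), (20, 24, y, 20, 11), (20, 24, y, 20, 17), (20, 24, y, 20, 26), (20, 24, y, 20, 36), (20, 24, y, 20, 7), (20, 39, q, 37, 11), (20, 39, q, 37, 17), (20, 39, q, 37, 26), (20, 39, q, 37, 36), (20, 39, q, 37, 7), (20, 39, t, 11, 11), (20, 39, t, 11, 17), (20, 39, t, 11, 26), (20, 39, t, 11, 36), (20, 39, t, 11, 7), (20, 39, x, 12, 11), (20, 39, x, 12, 17), (20, 39, x, 12, 26), (20, 39, x, 12, 36), (20, 39, x, 12, 7), (20, 39, y, 20, 11), (20, 39, y, 20, 17), (20, 39, y, 20, 26), (20, 39, y, 20, 36), (20, 39, y, 20, 7), (20, 8, q, 37, 11), (20, 8, q, 37, 17), (20, 8, q, 37, 26), (20, 8, q, 37, 36), (20, 8, q, 37, 7), (20, 8, t, 11, 11), (20, 8, t, 11, 17), (20, 8, t, 11, 26), (20, 8, t, 11, 36), (20, 8, t, 11, 7), (20, 8, x, 12, 11), (20, 8, x, 12, 17), (20, 8, x, 12, 26), (20, 8, x, 12, 36), (20, 8, x, 12, 7), (20, 8, y, 20, 11), (20, 8, y, 20, 17), (20, 8, y, 20, 26), (20, 8, y, 20, 36), (20, 8, y, 20, 7)}.
Selection B > 14: {(20, 24, q, 37, 17), (20, 24, q, 37, 26), (20, 24, q, 37, 36), (20, 24, t, 11, 17), (20, 24, t, 11, 26), (20, 24, t, 11, 36), (20, 24, x, 12, 17), (20, 24, x, 12, 26), (20, 24, x, 12, 36), (20, 24, y, 20, 17), (20, 24, y, 20, 26), (20, 24, y, 20, 36), (20, 39, q, 37, 17), (20, 39, q, 37, 26), (20, 39, q, 37, 36), (20, 39, t, 11, 17), (20, 39, t, 11, 26), (20, 39, t, 11, 36), (20, 39, x, 12, 17), (20, 39, x, 12, 26), (20, 39, x, 12, 36), (20, 39, y, 20, 17), (20, 39, y, 20, 26), (20, 39, y, 20, 36), (20, 8, q, 37, 17), (20, 8, q, 37, 26), (20, 8, q, 37, 36), (20, 8, t, 11, 17), (20, 8, t, 11, 26), (20, 8, t, 11, 36), (20, 8, x, 12, 17), (20, 8, x, 12, 26), (20, 8, x, 12, 36), (20, 8, y, 20, 17), (20, 8, y, 20, 26), (20, 8, y, 20, 36)}
π_{B, G} gives {(17, 20), (26, 20), (36, 20)} (33 duplicate(s) eliminated).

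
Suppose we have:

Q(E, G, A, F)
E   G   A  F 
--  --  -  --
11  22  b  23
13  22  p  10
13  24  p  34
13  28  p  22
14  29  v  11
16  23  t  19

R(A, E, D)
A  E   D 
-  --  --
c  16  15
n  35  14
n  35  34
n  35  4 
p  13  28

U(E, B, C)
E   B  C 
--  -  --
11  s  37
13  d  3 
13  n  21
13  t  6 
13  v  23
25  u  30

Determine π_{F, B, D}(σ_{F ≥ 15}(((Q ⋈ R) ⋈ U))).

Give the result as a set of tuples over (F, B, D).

Q ⋈ R (natural join on E, A): {(13, 22, p, 10, 28), (13, 24, p, 34, 28), (13, 28, p, 22, 28)}
(Q ⋈ R) ⋈ U (natural join on E): {(13, 22, p, 10, 28, d, 3), (13, 22, p, 10, 28, n, 21), (13, 22, p, 10, 28, t, 6), (13, 22, p, 10, 28, v, 23), (13, 24, p, 34, 28, d, 3), (13, 24, p, 34, 28, n, 21), (13, 24, p, 34, 28, t, 6), (13, 24, p, 34, 28, v, 23), (13, 28, p, 22, 28, d, 3), (13, 28, p, 22, 28, n, 21), (13, 28, p, 22, 28, t, 6), (13, 28, p, 22, 28, v, 23)}
Selection F ≥ 15: {(13, 24, p, 34, 28, d, 3), (13, 24, p, 34, 28, n, 21), (13, 24, p, 34, 28, t, 6), (13, 24, p, 34, 28, v, 23), (13, 28, p, 22, 28, d, 3), (13, 28, p, 22, 28, n, 21), (13, 28, p, 22, 28, t, 6), (13, 28, p, 22, 28, v, 23)}
Projecting to F, B, D: {(22, d, 28), (22, n, 28), (22, t, 28), (22, v, 28), (34, d, 28), (34, n, 28), (34, t, 28), (34, v, 28)}

{(22, d, 28), (22, n, 28), (22, t, 28), (22, v, 28), (34, d, 28), (34, n, 28), (34, t, 28), (34, v, 28)}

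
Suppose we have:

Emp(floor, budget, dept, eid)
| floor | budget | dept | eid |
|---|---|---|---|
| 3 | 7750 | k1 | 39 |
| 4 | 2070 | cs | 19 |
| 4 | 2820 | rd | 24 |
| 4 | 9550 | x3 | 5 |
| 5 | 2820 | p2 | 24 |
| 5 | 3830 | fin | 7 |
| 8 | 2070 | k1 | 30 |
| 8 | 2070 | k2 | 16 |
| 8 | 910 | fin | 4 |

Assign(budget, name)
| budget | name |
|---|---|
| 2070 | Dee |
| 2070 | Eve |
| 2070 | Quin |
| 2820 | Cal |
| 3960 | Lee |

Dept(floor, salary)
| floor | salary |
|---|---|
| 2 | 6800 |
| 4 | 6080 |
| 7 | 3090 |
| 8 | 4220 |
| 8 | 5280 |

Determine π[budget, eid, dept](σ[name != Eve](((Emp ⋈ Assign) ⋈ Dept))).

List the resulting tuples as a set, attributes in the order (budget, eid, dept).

{(2070, 16, k2), (2070, 19, cs), (2070, 30, k1), (2820, 24, rd)}

Emp ⋈ Assign (natural join on budget): {(4, 2070, cs, 19, Dee), (4, 2070, cs, 19, Eve), (4, 2070, cs, 19, Quin), (4, 2820, rd, 24, Cal), (5, 2820, p2, 24, Cal), (8, 2070, k1, 30, Dee), (8, 2070, k1, 30, Eve), (8, 2070, k1, 30, Quin), (8, 2070, k2, 16, Dee), (8, 2070, k2, 16, Eve), (8, 2070, k2, 16, Quin)}
(Emp ⋈ Assign) ⋈ Dept (natural join on floor): {(4, 2070, cs, 19, Dee, 6080), (4, 2070, cs, 19, Eve, 6080), (4, 2070, cs, 19, Quin, 6080), (4, 2820, rd, 24, Cal, 6080), (8, 2070, k1, 30, Dee, 4220), (8, 2070, k1, 30, Dee, 5280), (8, 2070, k1, 30, Eve, 4220), (8, 2070, k1, 30, Eve, 5280), (8, 2070, k1, 30, Quin, 4220), (8, 2070, k1, 30, Quin, 5280), (8, 2070, k2, 16, Dee, 4220), (8, 2070, k2, 16, Dee, 5280), (8, 2070, k2, 16, Eve, 4220), (8, 2070, k2, 16, Eve, 5280), (8, 2070, k2, 16, Quin, 4220), (8, 2070, k2, 16, Quin, 5280)}
Apply σ_{name != Eve}; surviving tuples: {(4, 2070, cs, 19, Dee, 6080), (4, 2070, cs, 19, Quin, 6080), (4, 2820, rd, 24, Cal, 6080), (8, 2070, k1, 30, Dee, 4220), (8, 2070, k1, 30, Dee, 5280), (8, 2070, k1, 30, Quin, 4220), (8, 2070, k1, 30, Quin, 5280), (8, 2070, k2, 16, Dee, 4220), (8, 2070, k2, 16, Dee, 5280), (8, 2070, k2, 16, Quin, 4220), (8, 2070, k2, 16, Quin, 5280)}
Keep only column(s) budget, eid, dept (7 duplicate(s) eliminated): {(2070, 16, k2), (2070, 19, cs), (2070, 30, k1), (2820, 24, rd)}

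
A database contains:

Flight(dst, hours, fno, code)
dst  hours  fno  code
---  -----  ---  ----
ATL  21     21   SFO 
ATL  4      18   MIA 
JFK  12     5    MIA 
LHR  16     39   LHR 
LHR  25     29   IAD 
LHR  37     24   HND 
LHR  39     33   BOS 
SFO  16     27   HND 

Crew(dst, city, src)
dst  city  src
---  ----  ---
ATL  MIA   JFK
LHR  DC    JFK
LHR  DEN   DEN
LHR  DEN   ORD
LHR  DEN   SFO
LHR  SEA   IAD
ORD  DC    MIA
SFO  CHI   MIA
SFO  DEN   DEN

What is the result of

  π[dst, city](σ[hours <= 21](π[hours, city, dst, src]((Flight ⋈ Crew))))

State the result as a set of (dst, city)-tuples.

{(ATL, MIA), (LHR, DC), (LHR, DEN), (LHR, SEA), (SFO, CHI), (SFO, DEN)}

Natural join on dst: {(ATL, 21, 21, SFO, MIA, JFK), (ATL, 4, 18, MIA, MIA, JFK), (LHR, 16, 39, LHR, DC, JFK), (LHR, 16, 39, LHR, DEN, DEN), (LHR, 16, 39, LHR, DEN, ORD), (LHR, 16, 39, LHR, DEN, SFO), (LHR, 16, 39, LHR, SEA, IAD), (LHR, 25, 29, IAD, DC, JFK), (LHR, 25, 29, IAD, DEN, DEN), (LHR, 25, 29, IAD, DEN, ORD), (LHR, 25, 29, IAD, DEN, SFO), (LHR, 25, 29, IAD, SEA, IAD), (LHR, 37, 24, HND, DC, JFK), (LHR, 37, 24, HND, DEN, DEN), (LHR, 37, 24, HND, DEN, ORD), (LHR, 37, 24, HND, DEN, SFO), (LHR, 37, 24, HND, SEA, IAD), (LHR, 39, 33, BOS, DC, JFK), (LHR, 39, 33, BOS, DEN, DEN), (LHR, 39, 33, BOS, DEN, ORD), (LHR, 39, 33, BOS, DEN, SFO), (LHR, 39, 33, BOS, SEA, IAD), (SFO, 16, 27, HND, CHI, MIA), (SFO, 16, 27, HND, DEN, DEN)}
Keep only column(s) hours, city, dst, src: {(16, CHI, SFO, MIA), (16, DC, LHR, JFK), (16, DEN, LHR, DEN), (16, DEN, LHR, ORD), (16, DEN, LHR, SFO), (16, DEN, SFO, DEN), (16, SEA, LHR, IAD), (21, MIA, ATL, JFK), (25, DC, LHR, JFK), (25, DEN, LHR, DEN), (25, DEN, LHR, ORD), (25, DEN, LHR, SFO), (25, SEA, LHR, IAD), (37, DC, LHR, JFK), (37, DEN, LHR, DEN), (37, DEN, LHR, ORD), (37, DEN, LHR, SFO), (37, SEA, LHR, IAD), (39, DC, LHR, JFK), (39, DEN, LHR, DEN), (39, DEN, LHR, ORD), (39, DEN, LHR, SFO), (39, SEA, LHR, IAD), (4, MIA, ATL, JFK)}
σ[hours <= 21]: keep tuples satisfying hours <= 21 → {(16, CHI, SFO, MIA), (16, DC, LHR, JFK), (16, DEN, LHR, DEN), (16, DEN, LHR, ORD), (16, DEN, LHR, SFO), (16, DEN, SFO, DEN), (16, SEA, LHR, IAD), (21, MIA, ATL, JFK), (4, MIA, ATL, JFK)}
Keep only column(s) dst, city (3 duplicate(s) eliminated): {(ATL, MIA), (LHR, DC), (LHR, DEN), (LHR, SEA), (SFO, CHI), (SFO, DEN)}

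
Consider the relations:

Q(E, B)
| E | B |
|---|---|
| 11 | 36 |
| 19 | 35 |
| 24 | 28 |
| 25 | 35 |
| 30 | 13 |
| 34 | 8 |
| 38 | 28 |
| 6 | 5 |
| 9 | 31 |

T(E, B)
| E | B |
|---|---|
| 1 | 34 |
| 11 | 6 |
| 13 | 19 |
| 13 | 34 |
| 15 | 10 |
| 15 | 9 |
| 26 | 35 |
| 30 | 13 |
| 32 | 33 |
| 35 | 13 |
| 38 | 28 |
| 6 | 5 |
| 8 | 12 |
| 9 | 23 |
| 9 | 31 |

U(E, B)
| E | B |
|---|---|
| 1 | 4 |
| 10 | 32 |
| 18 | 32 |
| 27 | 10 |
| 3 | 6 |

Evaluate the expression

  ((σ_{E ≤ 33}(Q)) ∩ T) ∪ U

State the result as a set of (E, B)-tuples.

σ[E ≤ 33]: keep tuples satisfying E ≤ 33 → {(11, 36), (19, 35), (24, 28), (25, 35), (30, 13), (6, 5), (9, 31)}
Set intersection of the two operands is {(30, 13), (6, 5), (9, 31)}.
Set union of the two operands is {(1, 4), (10, 32), (18, 32), (27, 10), (3, 6), (30, 13), (6, 5), (9, 31)}.

{(1, 4), (10, 32), (18, 32), (27, 10), (3, 6), (30, 13), (6, 5), (9, 31)}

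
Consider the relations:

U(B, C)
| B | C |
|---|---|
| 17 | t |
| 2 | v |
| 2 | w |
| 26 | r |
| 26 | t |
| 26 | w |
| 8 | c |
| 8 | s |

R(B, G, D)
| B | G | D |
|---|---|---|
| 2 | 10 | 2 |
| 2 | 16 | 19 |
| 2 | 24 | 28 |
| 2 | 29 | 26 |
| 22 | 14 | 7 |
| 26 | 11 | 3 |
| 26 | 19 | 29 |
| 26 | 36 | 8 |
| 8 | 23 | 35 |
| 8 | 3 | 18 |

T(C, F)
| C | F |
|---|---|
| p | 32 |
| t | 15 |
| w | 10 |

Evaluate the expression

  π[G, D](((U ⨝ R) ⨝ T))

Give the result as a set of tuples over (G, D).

{(10, 2), (11, 3), (16, 19), (19, 29), (24, 28), (29, 26), (36, 8)}

Natural join on B: {(2, v, 10, 2), (2, v, 16, 19), (2, v, 24, 28), (2, v, 29, 26), (2, w, 10, 2), (2, w, 16, 19), (2, w, 24, 28), (2, w, 29, 26), (26, r, 11, 3), (26, r, 19, 29), (26, r, 36, 8), (26, t, 11, 3), (26, t, 19, 29), (26, t, 36, 8), (26, w, 11, 3), (26, w, 19, 29), (26, w, 36, 8), (8, c, 23, 35), (8, c, 3, 18), (8, s, 23, 35), (8, s, 3, 18)}
Natural join on C: {(2, w, 10, 2, 10), (2, w, 16, 19, 10), (2, w, 24, 28, 10), (2, w, 29, 26, 10), (26, t, 11, 3, 15), (26, t, 19, 29, 15), (26, t, 36, 8, 15), (26, w, 11, 3, 10), (26, w, 19, 29, 10), (26, w, 36, 8, 10)}
π[G, D]: project onto (G, D) (3 duplicate(s) eliminated) → {(10, 2), (11, 3), (16, 19), (19, 29), (24, 28), (29, 26), (36, 8)}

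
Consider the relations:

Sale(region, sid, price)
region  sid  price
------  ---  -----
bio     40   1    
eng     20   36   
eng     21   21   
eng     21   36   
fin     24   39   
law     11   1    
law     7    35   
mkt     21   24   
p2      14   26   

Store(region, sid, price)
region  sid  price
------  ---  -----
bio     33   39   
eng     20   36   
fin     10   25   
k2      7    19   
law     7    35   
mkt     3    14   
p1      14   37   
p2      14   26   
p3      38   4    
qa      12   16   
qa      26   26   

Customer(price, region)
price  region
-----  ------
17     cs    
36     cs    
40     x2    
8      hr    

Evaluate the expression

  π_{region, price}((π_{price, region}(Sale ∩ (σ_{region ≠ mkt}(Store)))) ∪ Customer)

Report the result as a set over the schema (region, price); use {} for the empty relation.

Filtering on region ≠ mkt leaves {(bio, 33, 39), (eng, 20, 36), (fin, 10, 25), (k2, 7, 19), (law, 7, 35), (p1, 14, 37), (p2, 14, 26), (p3, 38, 4), (qa, 12, 16), (qa, 26, 26)}.
Taking the intersection: {(eng, 20, 36), (law, 7, 35), (p2, 14, 26)}
Keep only column(s) price, region: {(26, p2), (35, law), (36, eng)}
Taking the union: {(17, cs), (26, p2), (35, law), (36, cs), (36, eng), (40, x2), (8, hr)}
Keep only column(s) region, price: {(cs, 17), (cs, 36), (eng, 36), (hr, 8), (law, 35), (p2, 26), (x2, 40)}

{(cs, 17), (cs, 36), (eng, 36), (hr, 8), (law, 35), (p2, 26), (x2, 40)}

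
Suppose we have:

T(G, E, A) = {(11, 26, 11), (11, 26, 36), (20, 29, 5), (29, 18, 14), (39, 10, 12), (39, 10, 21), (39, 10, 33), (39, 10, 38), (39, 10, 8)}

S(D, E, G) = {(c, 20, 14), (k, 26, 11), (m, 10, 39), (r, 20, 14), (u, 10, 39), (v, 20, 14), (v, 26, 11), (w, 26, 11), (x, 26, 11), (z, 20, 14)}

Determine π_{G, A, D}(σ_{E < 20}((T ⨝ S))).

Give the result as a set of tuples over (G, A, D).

{(39, 12, m), (39, 12, u), (39, 21, m), (39, 21, u), (39, 33, m), (39, 33, u), (39, 38, m), (39, 38, u), (39, 8, m), (39, 8, u)}

T ⋈ S (natural join on G, E): {(11, 26, 11, k), (11, 26, 11, v), (11, 26, 11, w), (11, 26, 11, x), (11, 26, 36, k), (11, 26, 36, v), (11, 26, 36, w), (11, 26, 36, x), (39, 10, 12, m), (39, 10, 12, u), (39, 10, 21, m), (39, 10, 21, u), (39, 10, 33, m), (39, 10, 33, u), (39, 10, 38, m), (39, 10, 38, u), (39, 10, 8, m), (39, 10, 8, u)}
σ[E < 20]: keep tuples satisfying E < 20 → {(39, 10, 12, m), (39, 10, 12, u), (39, 10, 21, m), (39, 10, 21, u), (39, 10, 33, m), (39, 10, 33, u), (39, 10, 38, m), (39, 10, 38, u), (39, 10, 8, m), (39, 10, 8, u)}
π_{G, A, D} gives {(39, 12, m), (39, 12, u), (39, 21, m), (39, 21, u), (39, 33, m), (39, 33, u), (39, 38, m), (39, 38, u), (39, 8, m), (39, 8, u)}.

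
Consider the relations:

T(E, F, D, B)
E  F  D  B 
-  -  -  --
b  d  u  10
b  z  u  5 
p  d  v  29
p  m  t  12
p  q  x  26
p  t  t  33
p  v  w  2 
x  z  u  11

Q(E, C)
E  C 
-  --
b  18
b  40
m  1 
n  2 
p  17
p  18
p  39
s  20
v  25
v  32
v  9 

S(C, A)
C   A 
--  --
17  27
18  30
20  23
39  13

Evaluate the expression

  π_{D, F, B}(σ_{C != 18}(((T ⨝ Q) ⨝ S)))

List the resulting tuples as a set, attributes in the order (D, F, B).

{(t, m, 12), (t, t, 33), (v, d, 29), (w, v, 2), (x, q, 26)}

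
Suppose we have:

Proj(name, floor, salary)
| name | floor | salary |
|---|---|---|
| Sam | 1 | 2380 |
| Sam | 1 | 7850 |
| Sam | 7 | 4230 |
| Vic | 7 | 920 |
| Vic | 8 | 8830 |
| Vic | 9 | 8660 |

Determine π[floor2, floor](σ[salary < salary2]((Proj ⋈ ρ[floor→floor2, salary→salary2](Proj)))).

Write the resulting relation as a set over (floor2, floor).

ρ[floor→floor2, salary→salary2]: schema becomes (name, floor2, salary2); tuples unchanged.
Natural join on name: {(Sam, 1, 2380, 1, 2380), (Sam, 1, 2380, 1, 7850), (Sam, 1, 2380, 7, 4230), (Sam, 1, 7850, 1, 2380), (Sam, 1, 7850, 1, 7850), (Sam, 1, 7850, 7, 4230), (Sam, 7, 4230, 1, 2380), (Sam, 7, 4230, 1, 7850), (Sam, 7, 4230, 7, 4230), (Vic, 7, 920, 7, 920), (Vic, 7, 920, 8, 8830), (Vic, 7, 920, 9, 8660), (Vic, 8, 8830, 7, 920), (Vic, 8, 8830, 8, 8830), (Vic, 8, 8830, 9, 8660), (Vic, 9, 8660, 7, 920), (Vic, 9, 8660, 8, 8830), (Vic, 9, 8660, 9, 8660)}
Apply σ_{salary < salary2}; surviving tuples: {(Sam, 1, 2380, 1, 7850), (Sam, 1, 2380, 7, 4230), (Sam, 7, 4230, 1, 7850), (Vic, 7, 920, 8, 8830), (Vic, 7, 920, 9, 8660), (Vic, 9, 8660, 8, 8830)}
Keep only column(s) floor2, floor: {(1, 1), (1, 7), (7, 1), (8, 7), (8, 9), (9, 7)}

{(1, 1), (1, 7), (7, 1), (8, 7), (8, 9), (9, 7)}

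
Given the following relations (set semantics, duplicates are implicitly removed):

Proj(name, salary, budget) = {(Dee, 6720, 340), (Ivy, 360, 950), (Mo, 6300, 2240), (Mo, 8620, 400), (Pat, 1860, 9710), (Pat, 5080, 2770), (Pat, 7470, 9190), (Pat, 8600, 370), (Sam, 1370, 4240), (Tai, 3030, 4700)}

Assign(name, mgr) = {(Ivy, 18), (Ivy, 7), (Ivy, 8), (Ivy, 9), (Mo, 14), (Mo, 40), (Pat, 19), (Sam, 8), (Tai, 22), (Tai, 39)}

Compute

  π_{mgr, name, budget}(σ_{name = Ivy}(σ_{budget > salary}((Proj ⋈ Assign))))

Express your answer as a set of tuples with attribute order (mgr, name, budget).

{(18, Ivy, 950), (7, Ivy, 950), (8, Ivy, 950), (9, Ivy, 950)}

Joining Proj and Assign on name yields {(Ivy, 360, 950, 18), (Ivy, 360, 950, 7), (Ivy, 360, 950, 8), (Ivy, 360, 950, 9), (Mo, 6300, 2240, 14), (Mo, 6300, 2240, 40), (Mo, 8620, 400, 14), (Mo, 8620, 400, 40), (Pat, 1860, 9710, 19), (Pat, 5080, 2770, 19), (Pat, 7470, 9190, 19), (Pat, 8600, 370, 19), (Sam, 1370, 4240, 8), (Tai, 3030, 4700, 22), (Tai, 3030, 4700, 39)}.
Selection budget > salary: {(Ivy, 360, 950, 18), (Ivy, 360, 950, 7), (Ivy, 360, 950, 8), (Ivy, 360, 950, 9), (Pat, 1860, 9710, 19), (Pat, 7470, 9190, 19), (Sam, 1370, 4240, 8), (Tai, 3030, 4700, 22), (Tai, 3030, 4700, 39)}
Selection name = Ivy: {(Ivy, 360, 950, 18), (Ivy, 360, 950, 7), (Ivy, 360, 950, 8), (Ivy, 360, 950, 9)}
Keep only column(s) mgr, name, budget: {(18, Ivy, 950), (7, Ivy, 950), (8, Ivy, 950), (9, Ivy, 950)}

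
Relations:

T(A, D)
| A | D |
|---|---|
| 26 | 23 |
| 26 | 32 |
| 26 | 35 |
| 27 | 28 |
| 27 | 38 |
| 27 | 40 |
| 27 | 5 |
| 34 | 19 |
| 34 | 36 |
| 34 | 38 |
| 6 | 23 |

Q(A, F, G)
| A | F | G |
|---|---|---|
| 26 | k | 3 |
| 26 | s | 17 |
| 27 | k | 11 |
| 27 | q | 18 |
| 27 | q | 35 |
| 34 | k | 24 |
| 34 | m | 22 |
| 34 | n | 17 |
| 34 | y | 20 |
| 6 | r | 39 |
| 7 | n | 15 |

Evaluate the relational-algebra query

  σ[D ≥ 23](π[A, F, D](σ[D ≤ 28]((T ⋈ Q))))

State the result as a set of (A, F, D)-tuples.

Joining T and Q on A yields {(26, 23, k, 3), (26, 23, s, 17), (26, 32, k, 3), (26, 32, s, 17), (26, 35, k, 3), (26, 35, s, 17), (27, 28, k, 11), (27, 28, q, 18), (27, 28, q, 35), (27, 38, k, 11), (27, 38, q, 18), (27, 38, q, 35), (27, 40, k, 11), (27, 40, q, 18), (27, 40, q, 35), (27, 5, k, 11), (27, 5, q, 18), (27, 5, q, 35), (34, 19, k, 24), (34, 19, m, 22), (34, 19, n, 17), (34, 19, y, 20), (34, 36, k, 24), (34, 36, m, 22), (34, 36, n, 17), (34, 36, y, 20), (34, 38, k, 24), (34, 38, m, 22), (34, 38, n, 17), (34, 38, y, 20), (6, 23, r, 39)}.
Selection D ≤ 28: {(26, 23, k, 3), (26, 23, s, 17), (27, 28, k, 11), (27, 28, q, 18), (27, 28, q, 35), (27, 5, k, 11), (27, 5, q, 18), (27, 5, q, 35), (34, 19, k, 24), (34, 19, m, 22), (34, 19, n, 17), (34, 19, y, 20), (6, 23, r, 39)}
π[A, F, D]: project onto (A, F, D) (2 duplicate(s) eliminated) → {(26, k, 23), (26, s, 23), (27, k, 28), (27, k, 5), (27, q, 28), (27, q, 5), (34, k, 19), (34, m, 19), (34, n, 19), (34, y, 19), (6, r, 23)}
Selection D ≥ 23: {(26, k, 23), (26, s, 23), (27, k, 28), (27, q, 28), (6, r, 23)}

{(26, k, 23), (26, s, 23), (27, k, 28), (27, q, 28), (6, r, 23)}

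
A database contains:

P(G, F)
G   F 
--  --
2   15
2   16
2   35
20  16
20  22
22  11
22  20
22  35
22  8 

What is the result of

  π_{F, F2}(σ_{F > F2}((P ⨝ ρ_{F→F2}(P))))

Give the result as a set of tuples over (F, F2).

{(11, 8), (16, 15), (20, 11), (20, 8), (22, 16), (35, 11), (35, 15), (35, 16), (35, 20), (35, 8)}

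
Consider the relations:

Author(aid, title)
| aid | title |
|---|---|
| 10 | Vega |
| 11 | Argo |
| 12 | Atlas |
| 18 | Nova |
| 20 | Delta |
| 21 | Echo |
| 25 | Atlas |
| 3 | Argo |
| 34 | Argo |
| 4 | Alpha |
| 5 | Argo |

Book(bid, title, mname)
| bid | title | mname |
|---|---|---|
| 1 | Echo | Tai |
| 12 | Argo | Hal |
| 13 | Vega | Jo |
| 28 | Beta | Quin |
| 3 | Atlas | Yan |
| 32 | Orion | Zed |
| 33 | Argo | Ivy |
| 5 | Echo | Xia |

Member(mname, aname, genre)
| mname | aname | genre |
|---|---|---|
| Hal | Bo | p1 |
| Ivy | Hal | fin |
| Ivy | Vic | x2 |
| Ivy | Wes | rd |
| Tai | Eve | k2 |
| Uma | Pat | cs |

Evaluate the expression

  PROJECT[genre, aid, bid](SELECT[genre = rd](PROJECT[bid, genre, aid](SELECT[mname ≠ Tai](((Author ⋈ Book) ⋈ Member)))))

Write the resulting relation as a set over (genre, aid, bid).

{(rd, 11, 33), (rd, 3, 33), (rd, 34, 33), (rd, 5, 33)}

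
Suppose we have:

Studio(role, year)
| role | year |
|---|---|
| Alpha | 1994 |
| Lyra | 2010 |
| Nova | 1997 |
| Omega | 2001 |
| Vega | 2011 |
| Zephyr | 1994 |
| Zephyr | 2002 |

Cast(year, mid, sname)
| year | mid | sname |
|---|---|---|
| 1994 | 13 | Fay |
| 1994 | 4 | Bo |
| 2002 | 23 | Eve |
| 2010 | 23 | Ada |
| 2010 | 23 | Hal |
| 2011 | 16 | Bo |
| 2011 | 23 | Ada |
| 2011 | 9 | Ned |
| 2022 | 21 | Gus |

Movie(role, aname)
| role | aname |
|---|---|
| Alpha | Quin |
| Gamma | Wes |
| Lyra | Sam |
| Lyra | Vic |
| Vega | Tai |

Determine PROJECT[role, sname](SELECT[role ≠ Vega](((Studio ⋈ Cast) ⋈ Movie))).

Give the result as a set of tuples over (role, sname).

{(Alpha, Bo), (Alpha, Fay), (Lyra, Ada), (Lyra, Hal)}

Natural join on year: {(Alpha, 1994, 13, Fay), (Alpha, 1994, 4, Bo), (Lyra, 2010, 23, Ada), (Lyra, 2010, 23, Hal), (Vega, 2011, 16, Bo), (Vega, 2011, 23, Ada), (Vega, 2011, 9, Ned), (Zephyr, 1994, 13, Fay), (Zephyr, 1994, 4, Bo), (Zephyr, 2002, 23, Eve)}
Natural join on role: {(Alpha, 1994, 13, Fay, Quin), (Alpha, 1994, 4, Bo, Quin), (Lyra, 2010, 23, Ada, Sam), (Lyra, 2010, 23, Ada, Vic), (Lyra, 2010, 23, Hal, Sam), (Lyra, 2010, 23, Hal, Vic), (Vega, 2011, 16, Bo, Tai), (Vega, 2011, 23, Ada, Tai), (Vega, 2011, 9, Ned, Tai)}
σ[role ≠ Vega]: keep tuples satisfying role ≠ Vega → {(Alpha, 1994, 13, Fay, Quin), (Alpha, 1994, 4, Bo, Quin), (Lyra, 2010, 23, Ada, Sam), (Lyra, 2010, 23, Ada, Vic), (Lyra, 2010, 23, Hal, Sam), (Lyra, 2010, 23, Hal, Vic)}
π[role, sname]: project onto (role, sname) (2 duplicate(s) eliminated) → {(Alpha, Bo), (Alpha, Fay), (Lyra, Ada), (Lyra, Hal)}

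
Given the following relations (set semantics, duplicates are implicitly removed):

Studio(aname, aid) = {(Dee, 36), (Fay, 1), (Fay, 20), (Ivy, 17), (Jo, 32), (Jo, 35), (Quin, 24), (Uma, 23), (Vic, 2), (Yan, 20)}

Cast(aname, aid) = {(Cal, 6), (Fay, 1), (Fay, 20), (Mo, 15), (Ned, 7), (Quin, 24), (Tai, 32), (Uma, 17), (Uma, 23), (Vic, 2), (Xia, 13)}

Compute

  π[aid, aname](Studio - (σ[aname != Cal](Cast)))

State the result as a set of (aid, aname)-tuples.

Apply σ_{aname != Cal}; surviving tuples: {(Fay, 1), (Fay, 20), (Mo, 15), (Ned, 7), (Quin, 24), (Tai, 32), (Uma, 17), (Uma, 23), (Vic, 2), (Xia, 13)}
Set difference of the two operands is {(Dee, 36), (Ivy, 17), (Jo, 32), (Jo, 35), (Yan, 20)}.
π_{aid, aname} gives {(17, Ivy), (20, Yan), (32, Jo), (35, Jo), (36, Dee)}.

{(17, Ivy), (20, Yan), (32, Jo), (35, Jo), (36, Dee)}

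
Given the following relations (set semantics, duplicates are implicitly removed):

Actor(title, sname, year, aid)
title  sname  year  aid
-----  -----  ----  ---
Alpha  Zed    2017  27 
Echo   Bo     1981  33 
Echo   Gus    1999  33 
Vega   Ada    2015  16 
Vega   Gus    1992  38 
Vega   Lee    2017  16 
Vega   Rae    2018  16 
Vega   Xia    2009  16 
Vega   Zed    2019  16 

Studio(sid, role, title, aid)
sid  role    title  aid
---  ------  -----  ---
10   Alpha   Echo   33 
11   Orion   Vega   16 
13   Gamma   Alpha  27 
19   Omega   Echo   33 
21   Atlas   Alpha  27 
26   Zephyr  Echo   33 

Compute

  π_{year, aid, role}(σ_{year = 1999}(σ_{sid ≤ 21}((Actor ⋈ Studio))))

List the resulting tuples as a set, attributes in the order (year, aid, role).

Actor ⋈ Studio (natural join on title, aid): {(Alpha, Zed, 2017, 27, 13, Gamma), (Alpha, Zed, 2017, 27, 21, Atlas), (Echo, Bo, 1981, 33, 10, Alpha), (Echo, Bo, 1981, 33, 19, Omega), (Echo, Bo, 1981, 33, 26, Zephyr), (Echo, Gus, 1999, 33, 10, Alpha), (Echo, Gus, 1999, 33, 19, Omega), (Echo, Gus, 1999, 33, 26, Zephyr), (Vega, Ada, 2015, 16, 11, Orion), (Vega, Lee, 2017, 16, 11, Orion), (Vega, Rae, 2018, 16, 11, Orion), (Vega, Xia, 2009, 16, 11, Orion), (Vega, Zed, 2019, 16, 11, Orion)}
Apply σ_{sid ≤ 21}; surviving tuples: {(Alpha, Zed, 2017, 27, 13, Gamma), (Alpha, Zed, 2017, 27, 21, Atlas), (Echo, Bo, 1981, 33, 10, Alpha), (Echo, Bo, 1981, 33, 19, Omega), (Echo, Gus, 1999, 33, 10, Alpha), (Echo, Gus, 1999, 33, 19, Omega), (Vega, Ada, 2015, 16, 11, Orion), (Vega, Lee, 2017, 16, 11, Orion), (Vega, Rae, 2018, 16, 11, Orion), (Vega, Xia, 2009, 16, 11, Orion), (Vega, Zed, 2019, 16, 11, Orion)}
Apply σ_{year = 1999}; surviving tuples: {(Echo, Gus, 1999, 33, 10, Alpha), (Echo, Gus, 1999, 33, 19, Omega)}
Projecting to year, aid, role: {(1999, 33, Alpha), (1999, 33, Omega)}

{(1999, 33, Alpha), (1999, 33, Omega)}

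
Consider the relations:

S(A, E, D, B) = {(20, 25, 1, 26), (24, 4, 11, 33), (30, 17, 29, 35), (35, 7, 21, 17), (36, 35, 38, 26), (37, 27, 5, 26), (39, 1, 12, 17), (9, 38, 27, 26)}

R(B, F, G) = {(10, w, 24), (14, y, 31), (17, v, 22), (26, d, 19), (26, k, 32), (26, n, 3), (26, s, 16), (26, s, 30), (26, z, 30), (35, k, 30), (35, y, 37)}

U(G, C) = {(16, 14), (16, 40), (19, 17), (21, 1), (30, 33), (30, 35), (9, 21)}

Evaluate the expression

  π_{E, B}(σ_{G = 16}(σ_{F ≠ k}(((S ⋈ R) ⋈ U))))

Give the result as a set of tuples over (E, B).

S ⋈ R (natural join on B): {(20, 25, 1, 26, d, 19), (20, 25, 1, 26, k, 32), (20, 25, 1, 26, n, 3), (20, 25, 1, 26, s, 16), (20, 25, 1, 26, s, 30), (20, 25, 1, 26, z, 30), (30, 17, 29, 35, k, 30), (30, 17, 29, 35, y, 37), (35, 7, 21, 17, v, 22), (36, 35, 38, 26, d, 19), (36, 35, 38, 26, k, 32), (36, 35, 38, 26, n, 3), (36, 35, 38, 26, s, 16), (36, 35, 38, 26, s, 30), (36, 35, 38, 26, z, 30), (37, 27, 5, 26, d, 19), (37, 27, 5, 26, k, 32), (37, 27, 5, 26, n, 3), (37, 27, 5, 26, s, 16), (37, 27, 5, 26, s, 30), (37, 27, 5, 26, z, 30), (39, 1, 12, 17, v, 22), (9, 38, 27, 26, d, 19), (9, 38, 27, 26, k, 32), (9, 38, 27, 26, n, 3), (9, 38, 27, 26, s, 16), (9, 38, 27, 26, s, 30), (9, 38, 27, 26, z, 30)}
(S ⋈ R) ⋈ U (natural join on G): {(20, 25, 1, 26, d, 19, 17), (20, 25, 1, 26, s, 16, 14), (20, 25, 1, 26, s, 16, 40), (20, 25, 1, 26, s, 30, 33), (20, 25, 1, 26, s, 30, 35), (20, 25, 1, 26, z, 30, 33), (20, 25, 1, 26, z, 30, 35), (30, 17, 29, 35, k, 30, 33), (30, 17, 29, 35, k, 30, 35), (36, 35, 38, 26, d, 19, 17), (36, 35, 38, 26, s, 16, 14), (36, 35, 38, 26, s, 16, 40), (36, 35, 38, 26, s, 30, 33), (36, 35, 38, 26, s, 30, 35), (36, 35, 38, 26, z, 30, 33), (36, 35, 38, 26, z, 30, 35), (37, 27, 5, 26, d, 19, 17), (37, 27, 5, 26, s, 16, 14), (37, 27, 5, 26, s, 16, 40), (37, 27, 5, 26, s, 30, 33), (37, 27, 5, 26, s, 30, 35), (37, 27, 5, 26, z, 30, 33), (37, 27, 5, 26, z, 30, 35), (9, 38, 27, 26, d, 19, 17), (9, 38, 27, 26, s, 16, 14), (9, 38, 27, 26, s, 16, 40), (9, 38, 27, 26, s, 30, 33), (9, 38, 27, 26, s, 30, 35), (9, 38, 27, 26, z, 30, 33), (9, 38, 27, 26, z, 30, 35)}
σ[F ≠ k]: keep tuples satisfying F ≠ k → {(20, 25, 1, 26, d, 19, 17), (20, 25, 1, 26, s, 16, 14), (20, 25, 1, 26, s, 16, 40), (20, 25, 1, 26, s, 30, 33), (20, 25, 1, 26, s, 30, 35), (20, 25, 1, 26, z, 30, 33), (20, 25, 1, 26, z, 30, 35), (36, 35, 38, 26, d, 19, 17), (36, 35, 38, 26, s, 16, 14), (36, 35, 38, 26, s, 16, 40), (36, 35, 38, 26, s, 30, 33), (36, 35, 38, 26, s, 30, 35), (36, 35, 38, 26, z, 30, 33), (36, 35, 38, 26, z, 30, 35), (37, 27, 5, 26, d, 19, 17), (37, 27, 5, 26, s, 16, 14), (37, 27, 5, 26, s, 16, 40), (37, 27, 5, 26, s, 30, 33), (37, 27, 5, 26, s, 30, 35), (37, 27, 5, 26, z, 30, 33), (37, 27, 5, 26, z, 30, 35), (9, 38, 27, 26, d, 19, 17), (9, 38, 27, 26, s, 16, 14), (9, 38, 27, 26, s, 16, 40), (9, 38, 27, 26, s, 30, 33), (9, 38, 27, 26, s, 30, 35), (9, 38, 27, 26, z, 30, 33), (9, 38, 27, 26, z, 30, 35)}
σ[G = 16]: keep tuples satisfying G = 16 → {(20, 25, 1, 26, s, 16, 14), (20, 25, 1, 26, s, 16, 40), (36, 35, 38, 26, s, 16, 14), (36, 35, 38, 26, s, 16, 40), (37, 27, 5, 26, s, 16, 14), (37, 27, 5, 26, s, 16, 40), (9, 38, 27, 26, s, 16, 14), (9, 38, 27, 26, s, 16, 40)}
Keep only column(s) E, B (4 duplicate(s) eliminated): {(25, 26), (27, 26), (35, 26), (38, 26)}

{(25, 26), (27, 26), (35, 26), (38, 26)}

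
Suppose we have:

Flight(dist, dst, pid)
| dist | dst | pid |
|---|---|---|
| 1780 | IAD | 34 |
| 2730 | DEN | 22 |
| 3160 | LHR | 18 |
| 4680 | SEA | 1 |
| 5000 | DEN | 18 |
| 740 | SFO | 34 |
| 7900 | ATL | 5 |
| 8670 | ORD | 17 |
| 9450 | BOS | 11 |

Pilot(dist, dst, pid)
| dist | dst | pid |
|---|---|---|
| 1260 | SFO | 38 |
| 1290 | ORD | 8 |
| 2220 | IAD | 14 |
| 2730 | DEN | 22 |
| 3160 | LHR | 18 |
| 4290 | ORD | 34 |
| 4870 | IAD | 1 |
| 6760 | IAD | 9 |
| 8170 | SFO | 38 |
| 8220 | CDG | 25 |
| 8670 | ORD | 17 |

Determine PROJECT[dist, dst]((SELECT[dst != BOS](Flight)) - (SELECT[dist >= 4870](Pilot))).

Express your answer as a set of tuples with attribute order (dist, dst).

Apply σ_{dst != BOS}; surviving tuples: {(1780, IAD, 34), (2730, DEN, 22), (3160, LHR, 18), (4680, SEA, 1), (5000, DEN, 18), (740, SFO, 34), (7900, ATL, 5), (8670, ORD, 17)}
Apply σ_{dist >= 4870}; surviving tuples: {(4870, IAD, 1), (6760, IAD, 9), (8170, SFO, 38), (8220, CDG, 25), (8670, ORD, 17)}
Difference: {(1780, IAD, 34), (2730, DEN, 22), (3160, LHR, 18), (4680, SEA, 1), (5000, DEN, 18), (740, SFO, 34), (7900, ATL, 5), (8670, ORD, 17)} with {(4870, IAD, 1), (6760, IAD, 9), (8170, SFO, 38), (8220, CDG, 25), (8670, ORD, 17)} → {(1780, IAD, 34), (2730, DEN, 22), (3160, LHR, 18), (4680, SEA, 1), (5000, DEN, 18), (740, SFO, 34), (7900, ATL, 5)}
π_{dist, dst} gives {(1780, IAD), (2730, DEN), (3160, LHR), (4680, SEA), (5000, DEN), (740, SFO), (7900, ATL)}.

{(1780, IAD), (2730, DEN), (3160, LHR), (4680, SEA), (5000, DEN), (740, SFO), (7900, ATL)}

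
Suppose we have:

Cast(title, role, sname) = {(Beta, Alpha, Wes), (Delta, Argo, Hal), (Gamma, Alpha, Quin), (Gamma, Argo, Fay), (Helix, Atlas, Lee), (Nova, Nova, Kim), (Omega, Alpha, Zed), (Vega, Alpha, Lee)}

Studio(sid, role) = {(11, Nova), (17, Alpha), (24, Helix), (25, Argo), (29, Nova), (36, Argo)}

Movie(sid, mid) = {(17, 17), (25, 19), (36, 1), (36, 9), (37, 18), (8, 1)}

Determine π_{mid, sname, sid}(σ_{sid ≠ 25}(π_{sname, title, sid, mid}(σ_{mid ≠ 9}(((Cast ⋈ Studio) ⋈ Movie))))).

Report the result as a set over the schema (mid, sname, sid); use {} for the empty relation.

Joining Cast and Studio on role yields {(Beta, Alpha, Wes, 17), (Delta, Argo, Hal, 25), (Delta, Argo, Hal, 36), (Gamma, Alpha, Quin, 17), (Gamma, Argo, Fay, 25), (Gamma, Argo, Fay, 36), (Nova, Nova, Kim, 11), (Nova, Nova, Kim, 29), (Omega, Alpha, Zed, 17), (Vega, Alpha, Lee, 17)}.
Joining (Cast ⋈ Studio) and Movie on sid yields {(Beta, Alpha, Wes, 17, 17), (Delta, Argo, Hal, 25, 19), (Delta, Argo, Hal, 36, 1), (Delta, Argo, Hal, 36, 9), (Gamma, Alpha, Quin, 17, 17), (Gamma, Argo, Fay, 25, 19), (Gamma, Argo, Fay, 36, 1), (Gamma, Argo, Fay, 36, 9), (Omega, Alpha, Zed, 17, 17), (Vega, Alpha, Lee, 17, 17)}.
Selection mid ≠ 9: {(Beta, Alpha, Wes, 17, 17), (Delta, Argo, Hal, 25, 19), (Delta, Argo, Hal, 36, 1), (Gamma, Alpha, Quin, 17, 17), (Gamma, Argo, Fay, 25, 19), (Gamma, Argo, Fay, 36, 1), (Omega, Alpha, Zed, 17, 17), (Vega, Alpha, Lee, 17, 17)}
π_{sname, title, sid, mid} gives {(Fay, Gamma, 25, 19), (Fay, Gamma, 36, 1), (Hal, Delta, 25, 19), (Hal, Delta, 36, 1), (Lee, Vega, 17, 17), (Quin, Gamma, 17, 17), (Wes, Beta, 17, 17), (Zed, Omega, 17, 17)}.
Selection sid ≠ 25: {(Fay, Gamma, 36, 1), (Hal, Delta, 36, 1), (Lee, Vega, 17, 17), (Quin, Gamma, 17, 17), (Wes, Beta, 17, 17), (Zed, Omega, 17, 17)}
π_{mid, sname, sid} gives {(1, Fay, 36), (1, Hal, 36), (17, Lee, 17), (17, Quin, 17), (17, Wes, 17), (17, Zed, 17)}.

{(1, Fay, 36), (1, Hal, 36), (17, Lee, 17), (17, Quin, 17), (17, Wes, 17), (17, Zed, 17)}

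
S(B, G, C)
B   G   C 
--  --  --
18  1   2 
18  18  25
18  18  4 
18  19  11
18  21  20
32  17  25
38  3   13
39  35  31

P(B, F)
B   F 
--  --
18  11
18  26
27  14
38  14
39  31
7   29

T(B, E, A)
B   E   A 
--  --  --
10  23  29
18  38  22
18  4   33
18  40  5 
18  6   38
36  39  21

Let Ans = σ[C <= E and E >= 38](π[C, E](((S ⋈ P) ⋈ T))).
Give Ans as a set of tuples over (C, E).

{(11, 38), (11, 40), (2, 38), (2, 40), (20, 38), (20, 40), (25, 38), (25, 40), (4, 38), (4, 40)}

Natural join on B: {(18, 1, 2, 11), (18, 1, 2, 26), (18, 18, 25, 11), (18, 18, 25, 26), (18, 18, 4, 11), (18, 18, 4, 26), (18, 19, 11, 11), (18, 19, 11, 26), (18, 21, 20, 11), (18, 21, 20, 26), (38, 3, 13, 14), (39, 35, 31, 31)}
Natural join on B: {(18, 1, 2, 11, 38, 22), (18, 1, 2, 11, 4, 33), (18, 1, 2, 11, 40, 5), (18, 1, 2, 11, 6, 38), (18, 1, 2, 26, 38, 22), (18, 1, 2, 26, 4, 33), (18, 1, 2, 26, 40, 5), (18, 1, 2, 26, 6, 38), (18, 18, 25, 11, 38, 22), (18, 18, 25, 11, 4, 33), (18, 18, 25, 11, 40, 5), (18, 18, 25, 11, 6, 38), (18, 18, 25, 26, 38, 22), (18, 18, 25, 26, 4, 33), (18, 18, 25, 26, 40, 5), (18, 18, 25, 26, 6, 38), (18, 18, 4, 11, 38, 22), (18, 18, 4, 11, 4, 33), (18, 18, 4, 11, 40, 5), (18, 18, 4, 11, 6, 38), (18, 18, 4, 26, 38, 22), (18, 18, 4, 26, 4, 33), (18, 18, 4, 26, 40, 5), (18, 18, 4, 26, 6, 38), (18, 19, 11, 11, 38, 22), (18, 19, 11, 11, 4, 33), (18, 19, 11, 11, 40, 5), (18, 19, 11, 11, 6, 38), (18, 19, 11, 26, 38, 22), (18, 19, 11, 26, 4, 33), (18, 19, 11, 26, 40, 5), (18, 19, 11, 26, 6, 38), (18, 21, 20, 11, 38, 22), (18, 21, 20, 11, 4, 33), (18, 21, 20, 11, 40, 5), (18, 21, 20, 11, 6, 38), (18, 21, 20, 26, 38, 22), (18, 21, 20, 26, 4, 33), (18, 21, 20, 26, 40, 5), (18, 21, 20, 26, 6, 38)}
Projecting to C, E (20 duplicate(s) eliminated): {(11, 38), (11, 4), (11, 40), (11, 6), (2, 38), (2, 4), (2, 40), (2, 6), (20, 38), (20, 4), (20, 40), (20, 6), (25, 38), (25, 4), (25, 40), (25, 6), (4, 38), (4, 4), (4, 40), (4, 6)}
Filtering on C <= E and E >= 38 leaves {(11, 38), (11, 40), (2, 38), (2, 40), (20, 38), (20, 40), (25, 38), (25, 40), (4, 38), (4, 40)}.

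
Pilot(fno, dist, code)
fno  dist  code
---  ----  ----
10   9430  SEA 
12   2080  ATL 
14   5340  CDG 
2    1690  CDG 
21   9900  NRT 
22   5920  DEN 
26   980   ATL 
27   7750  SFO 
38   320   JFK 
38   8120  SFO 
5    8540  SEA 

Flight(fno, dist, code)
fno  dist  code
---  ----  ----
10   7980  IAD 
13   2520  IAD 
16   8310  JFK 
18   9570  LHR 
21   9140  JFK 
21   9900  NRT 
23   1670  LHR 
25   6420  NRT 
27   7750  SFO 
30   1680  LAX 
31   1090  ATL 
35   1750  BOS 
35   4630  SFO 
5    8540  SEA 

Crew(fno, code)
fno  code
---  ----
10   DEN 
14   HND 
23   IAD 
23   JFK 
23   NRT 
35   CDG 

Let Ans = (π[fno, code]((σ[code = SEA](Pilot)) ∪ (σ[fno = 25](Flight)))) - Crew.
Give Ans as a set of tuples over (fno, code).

{(10, SEA), (25, NRT), (5, SEA)}

Apply σ_{code = SEA}; surviving tuples: {(10, 9430, SEA), (5, 8540, SEA)}
Apply σ_{fno = 25}; surviving tuples: {(25, 6420, NRT)}
Union: {(10, 9430, SEA), (5, 8540, SEA)} with {(25, 6420, NRT)} → {(10, 9430, SEA), (25, 6420, NRT), (5, 8540, SEA)}
Keep only column(s) fno, code: {(10, SEA), (25, NRT), (5, SEA)}
Difference: {(10, SEA), (25, NRT), (5, SEA)} with {(10, DEN), (14, HND), (23, IAD), (23, JFK), (23, NRT), (35, CDG)} → {(10, SEA), (25, NRT), (5, SEA)}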